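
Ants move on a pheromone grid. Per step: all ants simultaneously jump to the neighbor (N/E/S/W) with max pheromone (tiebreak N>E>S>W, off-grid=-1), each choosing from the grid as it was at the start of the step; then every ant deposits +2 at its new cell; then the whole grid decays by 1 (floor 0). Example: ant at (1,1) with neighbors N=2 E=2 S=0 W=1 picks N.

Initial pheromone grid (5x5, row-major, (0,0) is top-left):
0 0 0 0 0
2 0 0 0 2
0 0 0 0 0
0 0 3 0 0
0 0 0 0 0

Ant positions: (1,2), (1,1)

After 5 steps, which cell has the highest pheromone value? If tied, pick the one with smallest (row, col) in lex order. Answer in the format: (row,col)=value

Answer: (1,0)=3

Derivation:
Step 1: ant0:(1,2)->N->(0,2) | ant1:(1,1)->W->(1,0)
  grid max=3 at (1,0)
Step 2: ant0:(0,2)->E->(0,3) | ant1:(1,0)->N->(0,0)
  grid max=2 at (1,0)
Step 3: ant0:(0,3)->E->(0,4) | ant1:(0,0)->S->(1,0)
  grid max=3 at (1,0)
Step 4: ant0:(0,4)->S->(1,4) | ant1:(1,0)->N->(0,0)
  grid max=2 at (1,0)
Step 5: ant0:(1,4)->N->(0,4) | ant1:(0,0)->S->(1,0)
  grid max=3 at (1,0)
Final grid:
  0 0 0 0 1
  3 0 0 0 0
  0 0 0 0 0
  0 0 0 0 0
  0 0 0 0 0
Max pheromone 3 at (1,0)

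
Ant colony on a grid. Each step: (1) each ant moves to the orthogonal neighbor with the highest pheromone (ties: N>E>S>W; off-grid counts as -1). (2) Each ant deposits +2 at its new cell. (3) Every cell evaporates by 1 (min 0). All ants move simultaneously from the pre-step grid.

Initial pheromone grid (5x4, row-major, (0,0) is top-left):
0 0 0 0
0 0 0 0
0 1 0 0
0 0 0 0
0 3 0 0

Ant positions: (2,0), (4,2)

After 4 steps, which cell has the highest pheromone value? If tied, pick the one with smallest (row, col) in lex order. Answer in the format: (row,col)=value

Answer: (4,1)=3

Derivation:
Step 1: ant0:(2,0)->E->(2,1) | ant1:(4,2)->W->(4,1)
  grid max=4 at (4,1)
Step 2: ant0:(2,1)->N->(1,1) | ant1:(4,1)->N->(3,1)
  grid max=3 at (4,1)
Step 3: ant0:(1,1)->S->(2,1) | ant1:(3,1)->S->(4,1)
  grid max=4 at (4,1)
Step 4: ant0:(2,1)->N->(1,1) | ant1:(4,1)->N->(3,1)
  grid max=3 at (4,1)
Final grid:
  0 0 0 0
  0 1 0 0
  0 1 0 0
  0 1 0 0
  0 3 0 0
Max pheromone 3 at (4,1)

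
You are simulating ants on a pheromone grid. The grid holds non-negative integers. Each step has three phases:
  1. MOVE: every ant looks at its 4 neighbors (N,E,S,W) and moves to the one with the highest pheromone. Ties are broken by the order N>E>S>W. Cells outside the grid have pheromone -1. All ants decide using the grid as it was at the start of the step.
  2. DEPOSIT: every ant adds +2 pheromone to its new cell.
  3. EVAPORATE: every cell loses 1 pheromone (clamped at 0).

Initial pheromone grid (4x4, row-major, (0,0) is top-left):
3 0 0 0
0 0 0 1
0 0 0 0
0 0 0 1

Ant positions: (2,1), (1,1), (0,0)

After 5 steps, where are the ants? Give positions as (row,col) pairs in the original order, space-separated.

Step 1: ant0:(2,1)->N->(1,1) | ant1:(1,1)->N->(0,1) | ant2:(0,0)->E->(0,1)
  grid max=3 at (0,1)
Step 2: ant0:(1,1)->N->(0,1) | ant1:(0,1)->W->(0,0) | ant2:(0,1)->W->(0,0)
  grid max=5 at (0,0)
Step 3: ant0:(0,1)->W->(0,0) | ant1:(0,0)->E->(0,1) | ant2:(0,0)->E->(0,1)
  grid max=7 at (0,1)
Step 4: ant0:(0,0)->E->(0,1) | ant1:(0,1)->W->(0,0) | ant2:(0,1)->W->(0,0)
  grid max=9 at (0,0)
Step 5: ant0:(0,1)->W->(0,0) | ant1:(0,0)->E->(0,1) | ant2:(0,0)->E->(0,1)
  grid max=11 at (0,1)

(0,0) (0,1) (0,1)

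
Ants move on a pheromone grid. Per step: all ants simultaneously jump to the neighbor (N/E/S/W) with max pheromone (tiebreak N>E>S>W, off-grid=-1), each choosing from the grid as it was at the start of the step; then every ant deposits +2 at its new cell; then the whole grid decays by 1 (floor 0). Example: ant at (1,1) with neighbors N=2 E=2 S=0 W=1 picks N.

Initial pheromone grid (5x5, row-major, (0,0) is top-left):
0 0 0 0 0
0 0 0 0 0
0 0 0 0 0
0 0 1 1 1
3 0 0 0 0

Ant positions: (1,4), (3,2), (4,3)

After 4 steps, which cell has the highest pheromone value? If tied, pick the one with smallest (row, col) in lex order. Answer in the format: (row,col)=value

Answer: (2,3)=5

Derivation:
Step 1: ant0:(1,4)->N->(0,4) | ant1:(3,2)->E->(3,3) | ant2:(4,3)->N->(3,3)
  grid max=4 at (3,3)
Step 2: ant0:(0,4)->S->(1,4) | ant1:(3,3)->N->(2,3) | ant2:(3,3)->N->(2,3)
  grid max=3 at (2,3)
Step 3: ant0:(1,4)->N->(0,4) | ant1:(2,3)->S->(3,3) | ant2:(2,3)->S->(3,3)
  grid max=6 at (3,3)
Step 4: ant0:(0,4)->S->(1,4) | ant1:(3,3)->N->(2,3) | ant2:(3,3)->N->(2,3)
  grid max=5 at (2,3)
Final grid:
  0 0 0 0 0
  0 0 0 0 1
  0 0 0 5 0
  0 0 0 5 0
  0 0 0 0 0
Max pheromone 5 at (2,3)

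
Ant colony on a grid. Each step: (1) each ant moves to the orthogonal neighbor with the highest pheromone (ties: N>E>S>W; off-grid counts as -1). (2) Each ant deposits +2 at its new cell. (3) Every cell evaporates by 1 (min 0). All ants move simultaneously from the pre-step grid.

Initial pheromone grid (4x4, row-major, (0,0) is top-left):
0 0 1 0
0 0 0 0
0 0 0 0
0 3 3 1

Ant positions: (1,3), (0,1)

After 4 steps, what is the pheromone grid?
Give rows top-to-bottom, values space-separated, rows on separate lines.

After step 1: ants at (0,3),(0,2)
  0 0 2 1
  0 0 0 0
  0 0 0 0
  0 2 2 0
After step 2: ants at (0,2),(0,3)
  0 0 3 2
  0 0 0 0
  0 0 0 0
  0 1 1 0
After step 3: ants at (0,3),(0,2)
  0 0 4 3
  0 0 0 0
  0 0 0 0
  0 0 0 0
After step 4: ants at (0,2),(0,3)
  0 0 5 4
  0 0 0 0
  0 0 0 0
  0 0 0 0

0 0 5 4
0 0 0 0
0 0 0 0
0 0 0 0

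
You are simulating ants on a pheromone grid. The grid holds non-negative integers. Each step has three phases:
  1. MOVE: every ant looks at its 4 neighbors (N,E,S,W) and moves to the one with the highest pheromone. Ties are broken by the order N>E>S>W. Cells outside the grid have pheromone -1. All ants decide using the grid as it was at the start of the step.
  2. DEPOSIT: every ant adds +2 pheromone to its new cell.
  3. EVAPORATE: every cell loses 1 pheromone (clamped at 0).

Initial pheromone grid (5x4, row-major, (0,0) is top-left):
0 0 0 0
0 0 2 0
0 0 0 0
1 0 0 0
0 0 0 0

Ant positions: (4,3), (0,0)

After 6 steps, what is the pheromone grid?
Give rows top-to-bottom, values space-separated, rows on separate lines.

After step 1: ants at (3,3),(0,1)
  0 1 0 0
  0 0 1 0
  0 0 0 0
  0 0 0 1
  0 0 0 0
After step 2: ants at (2,3),(0,2)
  0 0 1 0
  0 0 0 0
  0 0 0 1
  0 0 0 0
  0 0 0 0
After step 3: ants at (1,3),(0,3)
  0 0 0 1
  0 0 0 1
  0 0 0 0
  0 0 0 0
  0 0 0 0
After step 4: ants at (0,3),(1,3)
  0 0 0 2
  0 0 0 2
  0 0 0 0
  0 0 0 0
  0 0 0 0
After step 5: ants at (1,3),(0,3)
  0 0 0 3
  0 0 0 3
  0 0 0 0
  0 0 0 0
  0 0 0 0
After step 6: ants at (0,3),(1,3)
  0 0 0 4
  0 0 0 4
  0 0 0 0
  0 0 0 0
  0 0 0 0

0 0 0 4
0 0 0 4
0 0 0 0
0 0 0 0
0 0 0 0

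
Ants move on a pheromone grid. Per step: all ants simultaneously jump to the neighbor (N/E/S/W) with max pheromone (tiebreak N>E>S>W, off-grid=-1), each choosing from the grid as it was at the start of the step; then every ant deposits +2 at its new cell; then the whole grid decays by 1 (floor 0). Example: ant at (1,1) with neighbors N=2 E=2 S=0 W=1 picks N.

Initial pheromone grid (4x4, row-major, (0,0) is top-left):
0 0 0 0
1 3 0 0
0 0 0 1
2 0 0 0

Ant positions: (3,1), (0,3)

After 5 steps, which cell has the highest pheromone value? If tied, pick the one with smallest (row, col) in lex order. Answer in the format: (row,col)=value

Answer: (3,0)=3

Derivation:
Step 1: ant0:(3,1)->W->(3,0) | ant1:(0,3)->S->(1,3)
  grid max=3 at (3,0)
Step 2: ant0:(3,0)->N->(2,0) | ant1:(1,3)->N->(0,3)
  grid max=2 at (3,0)
Step 3: ant0:(2,0)->S->(3,0) | ant1:(0,3)->S->(1,3)
  grid max=3 at (3,0)
Step 4: ant0:(3,0)->N->(2,0) | ant1:(1,3)->N->(0,3)
  grid max=2 at (3,0)
Step 5: ant0:(2,0)->S->(3,0) | ant1:(0,3)->S->(1,3)
  grid max=3 at (3,0)
Final grid:
  0 0 0 0
  0 0 0 1
  0 0 0 0
  3 0 0 0
Max pheromone 3 at (3,0)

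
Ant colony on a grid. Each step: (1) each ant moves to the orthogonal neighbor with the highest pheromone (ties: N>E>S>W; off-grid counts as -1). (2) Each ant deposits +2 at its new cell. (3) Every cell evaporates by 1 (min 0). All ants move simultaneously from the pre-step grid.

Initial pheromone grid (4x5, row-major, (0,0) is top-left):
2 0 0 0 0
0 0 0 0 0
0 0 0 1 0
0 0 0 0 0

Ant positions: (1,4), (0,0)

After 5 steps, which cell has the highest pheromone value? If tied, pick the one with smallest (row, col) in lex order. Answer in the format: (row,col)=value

Step 1: ant0:(1,4)->N->(0,4) | ant1:(0,0)->E->(0,1)
  grid max=1 at (0,0)
Step 2: ant0:(0,4)->S->(1,4) | ant1:(0,1)->W->(0,0)
  grid max=2 at (0,0)
Step 3: ant0:(1,4)->N->(0,4) | ant1:(0,0)->E->(0,1)
  grid max=1 at (0,0)
Step 4: ant0:(0,4)->S->(1,4) | ant1:(0,1)->W->(0,0)
  grid max=2 at (0,0)
Step 5: ant0:(1,4)->N->(0,4) | ant1:(0,0)->E->(0,1)
  grid max=1 at (0,0)
Final grid:
  1 1 0 0 1
  0 0 0 0 0
  0 0 0 0 0
  0 0 0 0 0
Max pheromone 1 at (0,0)

Answer: (0,0)=1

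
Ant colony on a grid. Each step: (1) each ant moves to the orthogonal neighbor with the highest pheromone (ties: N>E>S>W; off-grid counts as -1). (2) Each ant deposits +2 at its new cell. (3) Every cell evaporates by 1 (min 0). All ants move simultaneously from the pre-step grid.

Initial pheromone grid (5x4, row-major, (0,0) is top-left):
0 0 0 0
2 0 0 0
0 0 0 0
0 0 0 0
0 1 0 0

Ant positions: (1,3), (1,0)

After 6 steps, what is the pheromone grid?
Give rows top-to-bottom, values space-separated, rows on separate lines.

After step 1: ants at (0,3),(0,0)
  1 0 0 1
  1 0 0 0
  0 0 0 0
  0 0 0 0
  0 0 0 0
After step 2: ants at (1,3),(1,0)
  0 0 0 0
  2 0 0 1
  0 0 0 0
  0 0 0 0
  0 0 0 0
After step 3: ants at (0,3),(0,0)
  1 0 0 1
  1 0 0 0
  0 0 0 0
  0 0 0 0
  0 0 0 0
After step 4: ants at (1,3),(1,0)
  0 0 0 0
  2 0 0 1
  0 0 0 0
  0 0 0 0
  0 0 0 0
After step 5: ants at (0,3),(0,0)
  1 0 0 1
  1 0 0 0
  0 0 0 0
  0 0 0 0
  0 0 0 0
After step 6: ants at (1,3),(1,0)
  0 0 0 0
  2 0 0 1
  0 0 0 0
  0 0 0 0
  0 0 0 0

0 0 0 0
2 0 0 1
0 0 0 0
0 0 0 0
0 0 0 0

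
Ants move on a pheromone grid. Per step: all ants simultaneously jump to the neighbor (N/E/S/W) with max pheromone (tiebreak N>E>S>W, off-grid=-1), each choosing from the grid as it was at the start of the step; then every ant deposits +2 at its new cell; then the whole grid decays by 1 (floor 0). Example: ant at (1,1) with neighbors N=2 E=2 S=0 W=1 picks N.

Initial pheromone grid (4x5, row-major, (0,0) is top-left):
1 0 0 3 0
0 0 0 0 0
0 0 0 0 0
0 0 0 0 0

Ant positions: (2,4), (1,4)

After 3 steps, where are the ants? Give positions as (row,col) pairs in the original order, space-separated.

Step 1: ant0:(2,4)->N->(1,4) | ant1:(1,4)->N->(0,4)
  grid max=2 at (0,3)
Step 2: ant0:(1,4)->N->(0,4) | ant1:(0,4)->W->(0,3)
  grid max=3 at (0,3)
Step 3: ant0:(0,4)->W->(0,3) | ant1:(0,3)->E->(0,4)
  grid max=4 at (0,3)

(0,3) (0,4)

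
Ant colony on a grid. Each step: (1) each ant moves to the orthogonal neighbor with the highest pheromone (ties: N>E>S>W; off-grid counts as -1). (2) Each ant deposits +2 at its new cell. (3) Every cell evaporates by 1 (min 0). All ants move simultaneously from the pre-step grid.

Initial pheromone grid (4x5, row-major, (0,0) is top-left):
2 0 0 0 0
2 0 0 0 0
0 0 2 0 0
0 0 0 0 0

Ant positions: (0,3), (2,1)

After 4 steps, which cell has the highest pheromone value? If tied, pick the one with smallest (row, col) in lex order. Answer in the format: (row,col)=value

Step 1: ant0:(0,3)->E->(0,4) | ant1:(2,1)->E->(2,2)
  grid max=3 at (2,2)
Step 2: ant0:(0,4)->S->(1,4) | ant1:(2,2)->N->(1,2)
  grid max=2 at (2,2)
Step 3: ant0:(1,4)->N->(0,4) | ant1:(1,2)->S->(2,2)
  grid max=3 at (2,2)
Step 4: ant0:(0,4)->S->(1,4) | ant1:(2,2)->N->(1,2)
  grid max=2 at (2,2)
Final grid:
  0 0 0 0 0
  0 0 1 0 1
  0 0 2 0 0
  0 0 0 0 0
Max pheromone 2 at (2,2)

Answer: (2,2)=2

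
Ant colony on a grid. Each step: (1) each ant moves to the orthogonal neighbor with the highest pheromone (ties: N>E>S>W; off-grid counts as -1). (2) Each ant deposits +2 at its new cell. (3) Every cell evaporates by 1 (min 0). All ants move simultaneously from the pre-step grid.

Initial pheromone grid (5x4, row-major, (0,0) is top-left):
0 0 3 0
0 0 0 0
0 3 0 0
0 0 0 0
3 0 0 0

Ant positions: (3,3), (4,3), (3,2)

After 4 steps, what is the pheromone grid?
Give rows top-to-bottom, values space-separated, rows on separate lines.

After step 1: ants at (2,3),(3,3),(2,2)
  0 0 2 0
  0 0 0 0
  0 2 1 1
  0 0 0 1
  2 0 0 0
After step 2: ants at (3,3),(2,3),(2,1)
  0 0 1 0
  0 0 0 0
  0 3 0 2
  0 0 0 2
  1 0 0 0
After step 3: ants at (2,3),(3,3),(1,1)
  0 0 0 0
  0 1 0 0
  0 2 0 3
  0 0 0 3
  0 0 0 0
After step 4: ants at (3,3),(2,3),(2,1)
  0 0 0 0
  0 0 0 0
  0 3 0 4
  0 0 0 4
  0 0 0 0

0 0 0 0
0 0 0 0
0 3 0 4
0 0 0 4
0 0 0 0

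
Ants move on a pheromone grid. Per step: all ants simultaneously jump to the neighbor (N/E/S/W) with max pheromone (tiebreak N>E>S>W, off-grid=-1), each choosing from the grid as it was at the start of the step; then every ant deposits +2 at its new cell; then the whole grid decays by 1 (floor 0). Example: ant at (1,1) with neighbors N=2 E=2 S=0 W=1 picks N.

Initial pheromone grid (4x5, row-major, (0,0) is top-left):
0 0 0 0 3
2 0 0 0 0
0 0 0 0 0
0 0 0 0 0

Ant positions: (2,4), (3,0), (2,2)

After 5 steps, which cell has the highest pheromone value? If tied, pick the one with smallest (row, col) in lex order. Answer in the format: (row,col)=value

Answer: (0,4)=4

Derivation:
Step 1: ant0:(2,4)->N->(1,4) | ant1:(3,0)->N->(2,0) | ant2:(2,2)->N->(1,2)
  grid max=2 at (0,4)
Step 2: ant0:(1,4)->N->(0,4) | ant1:(2,0)->N->(1,0) | ant2:(1,2)->N->(0,2)
  grid max=3 at (0,4)
Step 3: ant0:(0,4)->S->(1,4) | ant1:(1,0)->N->(0,0) | ant2:(0,2)->E->(0,3)
  grid max=2 at (0,4)
Step 4: ant0:(1,4)->N->(0,4) | ant1:(0,0)->S->(1,0) | ant2:(0,3)->E->(0,4)
  grid max=5 at (0,4)
Step 5: ant0:(0,4)->S->(1,4) | ant1:(1,0)->N->(0,0) | ant2:(0,4)->S->(1,4)
  grid max=4 at (0,4)
Final grid:
  1 0 0 0 4
  1 0 0 0 3
  0 0 0 0 0
  0 0 0 0 0
Max pheromone 4 at (0,4)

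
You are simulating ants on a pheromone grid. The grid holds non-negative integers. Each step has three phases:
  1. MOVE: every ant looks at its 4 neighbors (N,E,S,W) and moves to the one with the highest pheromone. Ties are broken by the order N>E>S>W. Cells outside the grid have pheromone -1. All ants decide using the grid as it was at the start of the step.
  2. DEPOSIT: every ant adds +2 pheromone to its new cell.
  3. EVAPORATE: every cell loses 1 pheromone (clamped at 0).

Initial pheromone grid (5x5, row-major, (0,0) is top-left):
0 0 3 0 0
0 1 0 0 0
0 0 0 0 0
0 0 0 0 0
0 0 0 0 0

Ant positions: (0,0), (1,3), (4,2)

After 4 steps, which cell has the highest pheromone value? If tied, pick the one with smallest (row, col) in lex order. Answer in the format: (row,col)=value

Step 1: ant0:(0,0)->E->(0,1) | ant1:(1,3)->N->(0,3) | ant2:(4,2)->N->(3,2)
  grid max=2 at (0,2)
Step 2: ant0:(0,1)->E->(0,2) | ant1:(0,3)->W->(0,2) | ant2:(3,2)->N->(2,2)
  grid max=5 at (0,2)
Step 3: ant0:(0,2)->E->(0,3) | ant1:(0,2)->E->(0,3) | ant2:(2,2)->N->(1,2)
  grid max=4 at (0,2)
Step 4: ant0:(0,3)->W->(0,2) | ant1:(0,3)->W->(0,2) | ant2:(1,2)->N->(0,2)
  grid max=9 at (0,2)
Final grid:
  0 0 9 2 0
  0 0 0 0 0
  0 0 0 0 0
  0 0 0 0 0
  0 0 0 0 0
Max pheromone 9 at (0,2)

Answer: (0,2)=9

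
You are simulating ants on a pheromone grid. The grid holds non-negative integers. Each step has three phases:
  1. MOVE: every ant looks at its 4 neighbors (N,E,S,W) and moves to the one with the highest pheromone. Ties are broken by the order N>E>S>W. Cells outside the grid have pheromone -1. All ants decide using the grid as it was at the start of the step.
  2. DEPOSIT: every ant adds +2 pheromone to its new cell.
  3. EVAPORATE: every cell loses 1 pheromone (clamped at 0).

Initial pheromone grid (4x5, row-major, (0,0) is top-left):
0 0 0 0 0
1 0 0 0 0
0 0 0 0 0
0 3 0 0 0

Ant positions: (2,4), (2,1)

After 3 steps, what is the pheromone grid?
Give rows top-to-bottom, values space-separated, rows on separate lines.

After step 1: ants at (1,4),(3,1)
  0 0 0 0 0
  0 0 0 0 1
  0 0 0 0 0
  0 4 0 0 0
After step 2: ants at (0,4),(2,1)
  0 0 0 0 1
  0 0 0 0 0
  0 1 0 0 0
  0 3 0 0 0
After step 3: ants at (1,4),(3,1)
  0 0 0 0 0
  0 0 0 0 1
  0 0 0 0 0
  0 4 0 0 0

0 0 0 0 0
0 0 0 0 1
0 0 0 0 0
0 4 0 0 0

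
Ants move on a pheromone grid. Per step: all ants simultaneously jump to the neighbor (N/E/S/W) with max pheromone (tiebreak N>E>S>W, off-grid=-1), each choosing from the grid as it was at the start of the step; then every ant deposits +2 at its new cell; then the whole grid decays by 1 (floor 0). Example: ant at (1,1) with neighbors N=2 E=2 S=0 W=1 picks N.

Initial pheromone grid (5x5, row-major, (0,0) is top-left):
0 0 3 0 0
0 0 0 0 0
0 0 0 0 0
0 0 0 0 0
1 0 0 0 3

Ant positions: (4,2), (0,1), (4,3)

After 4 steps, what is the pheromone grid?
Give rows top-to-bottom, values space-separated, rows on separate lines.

After step 1: ants at (3,2),(0,2),(4,4)
  0 0 4 0 0
  0 0 0 0 0
  0 0 0 0 0
  0 0 1 0 0
  0 0 0 0 4
After step 2: ants at (2,2),(0,3),(3,4)
  0 0 3 1 0
  0 0 0 0 0
  0 0 1 0 0
  0 0 0 0 1
  0 0 0 0 3
After step 3: ants at (1,2),(0,2),(4,4)
  0 0 4 0 0
  0 0 1 0 0
  0 0 0 0 0
  0 0 0 0 0
  0 0 0 0 4
After step 4: ants at (0,2),(1,2),(3,4)
  0 0 5 0 0
  0 0 2 0 0
  0 0 0 0 0
  0 0 0 0 1
  0 0 0 0 3

0 0 5 0 0
0 0 2 0 0
0 0 0 0 0
0 0 0 0 1
0 0 0 0 3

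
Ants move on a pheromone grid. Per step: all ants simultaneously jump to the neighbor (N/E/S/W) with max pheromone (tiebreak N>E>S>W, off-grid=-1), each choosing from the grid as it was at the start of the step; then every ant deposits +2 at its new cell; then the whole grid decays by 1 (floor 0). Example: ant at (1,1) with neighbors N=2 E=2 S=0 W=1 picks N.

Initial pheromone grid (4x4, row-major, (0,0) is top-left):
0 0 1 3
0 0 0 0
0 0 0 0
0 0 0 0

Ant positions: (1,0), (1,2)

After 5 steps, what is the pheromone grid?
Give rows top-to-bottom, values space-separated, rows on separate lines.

After step 1: ants at (0,0),(0,2)
  1 0 2 2
  0 0 0 0
  0 0 0 0
  0 0 0 0
After step 2: ants at (0,1),(0,3)
  0 1 1 3
  0 0 0 0
  0 0 0 0
  0 0 0 0
After step 3: ants at (0,2),(0,2)
  0 0 4 2
  0 0 0 0
  0 0 0 0
  0 0 0 0
After step 4: ants at (0,3),(0,3)
  0 0 3 5
  0 0 0 0
  0 0 0 0
  0 0 0 0
After step 5: ants at (0,2),(0,2)
  0 0 6 4
  0 0 0 0
  0 0 0 0
  0 0 0 0

0 0 6 4
0 0 0 0
0 0 0 0
0 0 0 0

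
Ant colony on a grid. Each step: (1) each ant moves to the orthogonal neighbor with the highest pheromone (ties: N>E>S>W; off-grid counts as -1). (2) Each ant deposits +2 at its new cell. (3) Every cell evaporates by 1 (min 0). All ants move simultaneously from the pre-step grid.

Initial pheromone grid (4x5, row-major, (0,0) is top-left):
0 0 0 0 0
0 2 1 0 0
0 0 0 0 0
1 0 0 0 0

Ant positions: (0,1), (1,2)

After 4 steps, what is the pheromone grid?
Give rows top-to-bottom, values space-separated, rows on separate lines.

After step 1: ants at (1,1),(1,1)
  0 0 0 0 0
  0 5 0 0 0
  0 0 0 0 0
  0 0 0 0 0
After step 2: ants at (0,1),(0,1)
  0 3 0 0 0
  0 4 0 0 0
  0 0 0 0 0
  0 0 0 0 0
After step 3: ants at (1,1),(1,1)
  0 2 0 0 0
  0 7 0 0 0
  0 0 0 0 0
  0 0 0 0 0
After step 4: ants at (0,1),(0,1)
  0 5 0 0 0
  0 6 0 0 0
  0 0 0 0 0
  0 0 0 0 0

0 5 0 0 0
0 6 0 0 0
0 0 0 0 0
0 0 0 0 0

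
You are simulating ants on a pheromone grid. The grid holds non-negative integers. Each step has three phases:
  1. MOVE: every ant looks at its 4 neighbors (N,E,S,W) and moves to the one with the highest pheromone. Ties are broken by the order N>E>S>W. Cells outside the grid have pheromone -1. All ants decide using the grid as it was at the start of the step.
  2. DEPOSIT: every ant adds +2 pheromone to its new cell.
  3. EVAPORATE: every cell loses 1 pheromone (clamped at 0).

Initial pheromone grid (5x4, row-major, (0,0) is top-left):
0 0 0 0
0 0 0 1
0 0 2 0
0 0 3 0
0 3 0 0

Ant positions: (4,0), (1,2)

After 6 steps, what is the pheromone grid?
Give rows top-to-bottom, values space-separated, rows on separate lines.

After step 1: ants at (4,1),(2,2)
  0 0 0 0
  0 0 0 0
  0 0 3 0
  0 0 2 0
  0 4 0 0
After step 2: ants at (3,1),(3,2)
  0 0 0 0
  0 0 0 0
  0 0 2 0
  0 1 3 0
  0 3 0 0
After step 3: ants at (3,2),(2,2)
  0 0 0 0
  0 0 0 0
  0 0 3 0
  0 0 4 0
  0 2 0 0
After step 4: ants at (2,2),(3,2)
  0 0 0 0
  0 0 0 0
  0 0 4 0
  0 0 5 0
  0 1 0 0
After step 5: ants at (3,2),(2,2)
  0 0 0 0
  0 0 0 0
  0 0 5 0
  0 0 6 0
  0 0 0 0
After step 6: ants at (2,2),(3,2)
  0 0 0 0
  0 0 0 0
  0 0 6 0
  0 0 7 0
  0 0 0 0

0 0 0 0
0 0 0 0
0 0 6 0
0 0 7 0
0 0 0 0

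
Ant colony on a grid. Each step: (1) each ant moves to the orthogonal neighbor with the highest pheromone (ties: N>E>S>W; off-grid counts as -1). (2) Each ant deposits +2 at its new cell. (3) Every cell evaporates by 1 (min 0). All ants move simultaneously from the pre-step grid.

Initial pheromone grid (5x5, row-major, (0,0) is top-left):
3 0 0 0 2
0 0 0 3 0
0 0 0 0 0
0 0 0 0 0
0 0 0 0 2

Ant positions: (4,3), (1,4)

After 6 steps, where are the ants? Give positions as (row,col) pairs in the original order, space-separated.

Step 1: ant0:(4,3)->E->(4,4) | ant1:(1,4)->W->(1,3)
  grid max=4 at (1,3)
Step 2: ant0:(4,4)->N->(3,4) | ant1:(1,3)->N->(0,3)
  grid max=3 at (1,3)
Step 3: ant0:(3,4)->S->(4,4) | ant1:(0,3)->S->(1,3)
  grid max=4 at (1,3)
Step 4: ant0:(4,4)->N->(3,4) | ant1:(1,3)->N->(0,3)
  grid max=3 at (1,3)
Step 5: ant0:(3,4)->S->(4,4) | ant1:(0,3)->S->(1,3)
  grid max=4 at (1,3)
Step 6: ant0:(4,4)->N->(3,4) | ant1:(1,3)->N->(0,3)
  grid max=3 at (1,3)

(3,4) (0,3)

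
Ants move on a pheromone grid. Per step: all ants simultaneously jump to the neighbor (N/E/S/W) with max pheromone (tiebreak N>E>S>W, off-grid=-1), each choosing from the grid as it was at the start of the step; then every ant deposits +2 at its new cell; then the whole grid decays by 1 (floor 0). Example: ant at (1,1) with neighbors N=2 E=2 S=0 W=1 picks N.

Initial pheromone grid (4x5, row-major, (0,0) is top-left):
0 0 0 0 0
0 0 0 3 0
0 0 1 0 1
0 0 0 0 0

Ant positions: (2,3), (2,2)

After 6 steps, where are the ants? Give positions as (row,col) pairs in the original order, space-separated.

Step 1: ant0:(2,3)->N->(1,3) | ant1:(2,2)->N->(1,2)
  grid max=4 at (1,3)
Step 2: ant0:(1,3)->W->(1,2) | ant1:(1,2)->E->(1,3)
  grid max=5 at (1,3)
Step 3: ant0:(1,2)->E->(1,3) | ant1:(1,3)->W->(1,2)
  grid max=6 at (1,3)
Step 4: ant0:(1,3)->W->(1,2) | ant1:(1,2)->E->(1,3)
  grid max=7 at (1,3)
Step 5: ant0:(1,2)->E->(1,3) | ant1:(1,3)->W->(1,2)
  grid max=8 at (1,3)
Step 6: ant0:(1,3)->W->(1,2) | ant1:(1,2)->E->(1,3)
  grid max=9 at (1,3)

(1,2) (1,3)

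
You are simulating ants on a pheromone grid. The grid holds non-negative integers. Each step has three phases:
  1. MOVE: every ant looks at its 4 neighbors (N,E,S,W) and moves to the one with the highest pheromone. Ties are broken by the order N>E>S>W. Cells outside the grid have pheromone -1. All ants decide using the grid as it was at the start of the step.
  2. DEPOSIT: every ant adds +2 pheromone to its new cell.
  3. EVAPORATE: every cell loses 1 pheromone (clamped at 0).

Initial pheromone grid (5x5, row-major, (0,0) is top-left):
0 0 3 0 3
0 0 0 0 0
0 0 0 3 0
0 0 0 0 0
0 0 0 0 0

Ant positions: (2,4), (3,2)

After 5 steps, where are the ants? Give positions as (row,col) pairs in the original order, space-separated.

Step 1: ant0:(2,4)->W->(2,3) | ant1:(3,2)->N->(2,2)
  grid max=4 at (2,3)
Step 2: ant0:(2,3)->W->(2,2) | ant1:(2,2)->E->(2,3)
  grid max=5 at (2,3)
Step 3: ant0:(2,2)->E->(2,3) | ant1:(2,3)->W->(2,2)
  grid max=6 at (2,3)
Step 4: ant0:(2,3)->W->(2,2) | ant1:(2,2)->E->(2,3)
  grid max=7 at (2,3)
Step 5: ant0:(2,2)->E->(2,3) | ant1:(2,3)->W->(2,2)
  grid max=8 at (2,3)

(2,3) (2,2)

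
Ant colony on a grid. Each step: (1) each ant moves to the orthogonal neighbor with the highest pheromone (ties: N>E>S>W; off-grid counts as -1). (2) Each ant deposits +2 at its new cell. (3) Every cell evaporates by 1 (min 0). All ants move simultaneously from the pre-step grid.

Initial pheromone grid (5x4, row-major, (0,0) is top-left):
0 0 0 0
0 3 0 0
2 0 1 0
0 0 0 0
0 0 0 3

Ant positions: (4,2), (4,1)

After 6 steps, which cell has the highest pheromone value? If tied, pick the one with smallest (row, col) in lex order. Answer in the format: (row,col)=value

Step 1: ant0:(4,2)->E->(4,3) | ant1:(4,1)->N->(3,1)
  grid max=4 at (4,3)
Step 2: ant0:(4,3)->N->(3,3) | ant1:(3,1)->N->(2,1)
  grid max=3 at (4,3)
Step 3: ant0:(3,3)->S->(4,3) | ant1:(2,1)->N->(1,1)
  grid max=4 at (4,3)
Step 4: ant0:(4,3)->N->(3,3) | ant1:(1,1)->N->(0,1)
  grid max=3 at (4,3)
Step 5: ant0:(3,3)->S->(4,3) | ant1:(0,1)->S->(1,1)
  grid max=4 at (4,3)
Step 6: ant0:(4,3)->N->(3,3) | ant1:(1,1)->N->(0,1)
  grid max=3 at (4,3)
Final grid:
  0 1 0 0
  0 1 0 0
  0 0 0 0
  0 0 0 1
  0 0 0 3
Max pheromone 3 at (4,3)

Answer: (4,3)=3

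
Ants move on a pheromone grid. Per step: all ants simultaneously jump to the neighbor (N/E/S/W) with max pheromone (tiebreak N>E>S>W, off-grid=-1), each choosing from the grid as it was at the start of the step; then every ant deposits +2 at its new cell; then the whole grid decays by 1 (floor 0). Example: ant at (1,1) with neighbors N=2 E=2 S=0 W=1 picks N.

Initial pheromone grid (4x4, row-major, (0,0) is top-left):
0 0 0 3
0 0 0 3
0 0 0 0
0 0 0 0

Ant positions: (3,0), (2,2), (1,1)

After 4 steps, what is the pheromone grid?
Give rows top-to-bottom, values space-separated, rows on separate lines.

After step 1: ants at (2,0),(1,2),(0,1)
  0 1 0 2
  0 0 1 2
  1 0 0 0
  0 0 0 0
After step 2: ants at (1,0),(1,3),(0,2)
  0 0 1 1
  1 0 0 3
  0 0 0 0
  0 0 0 0
After step 3: ants at (0,0),(0,3),(0,3)
  1 0 0 4
  0 0 0 2
  0 0 0 0
  0 0 0 0
After step 4: ants at (0,1),(1,3),(1,3)
  0 1 0 3
  0 0 0 5
  0 0 0 0
  0 0 0 0

0 1 0 3
0 0 0 5
0 0 0 0
0 0 0 0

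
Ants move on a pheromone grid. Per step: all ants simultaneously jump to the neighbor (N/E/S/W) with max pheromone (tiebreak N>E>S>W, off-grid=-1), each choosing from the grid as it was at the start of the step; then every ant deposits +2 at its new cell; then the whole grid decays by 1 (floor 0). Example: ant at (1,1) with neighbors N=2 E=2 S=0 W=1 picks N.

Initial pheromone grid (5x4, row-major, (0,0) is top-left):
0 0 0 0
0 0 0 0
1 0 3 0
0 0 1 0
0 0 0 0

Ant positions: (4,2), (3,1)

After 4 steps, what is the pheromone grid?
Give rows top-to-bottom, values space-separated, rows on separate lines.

After step 1: ants at (3,2),(3,2)
  0 0 0 0
  0 0 0 0
  0 0 2 0
  0 0 4 0
  0 0 0 0
After step 2: ants at (2,2),(2,2)
  0 0 0 0
  0 0 0 0
  0 0 5 0
  0 0 3 0
  0 0 0 0
After step 3: ants at (3,2),(3,2)
  0 0 0 0
  0 0 0 0
  0 0 4 0
  0 0 6 0
  0 0 0 0
After step 4: ants at (2,2),(2,2)
  0 0 0 0
  0 0 0 0
  0 0 7 0
  0 0 5 0
  0 0 0 0

0 0 0 0
0 0 0 0
0 0 7 0
0 0 5 0
0 0 0 0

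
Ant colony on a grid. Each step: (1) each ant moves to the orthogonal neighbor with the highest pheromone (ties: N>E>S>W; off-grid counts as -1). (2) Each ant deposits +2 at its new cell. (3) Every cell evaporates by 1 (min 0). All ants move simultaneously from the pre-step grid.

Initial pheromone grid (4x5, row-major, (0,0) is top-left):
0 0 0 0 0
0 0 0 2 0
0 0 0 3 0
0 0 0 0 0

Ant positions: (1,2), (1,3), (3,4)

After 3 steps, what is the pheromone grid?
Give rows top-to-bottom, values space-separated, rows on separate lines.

After step 1: ants at (1,3),(2,3),(2,4)
  0 0 0 0 0
  0 0 0 3 0
  0 0 0 4 1
  0 0 0 0 0
After step 2: ants at (2,3),(1,3),(2,3)
  0 0 0 0 0
  0 0 0 4 0
  0 0 0 7 0
  0 0 0 0 0
After step 3: ants at (1,3),(2,3),(1,3)
  0 0 0 0 0
  0 0 0 7 0
  0 0 0 8 0
  0 0 0 0 0

0 0 0 0 0
0 0 0 7 0
0 0 0 8 0
0 0 0 0 0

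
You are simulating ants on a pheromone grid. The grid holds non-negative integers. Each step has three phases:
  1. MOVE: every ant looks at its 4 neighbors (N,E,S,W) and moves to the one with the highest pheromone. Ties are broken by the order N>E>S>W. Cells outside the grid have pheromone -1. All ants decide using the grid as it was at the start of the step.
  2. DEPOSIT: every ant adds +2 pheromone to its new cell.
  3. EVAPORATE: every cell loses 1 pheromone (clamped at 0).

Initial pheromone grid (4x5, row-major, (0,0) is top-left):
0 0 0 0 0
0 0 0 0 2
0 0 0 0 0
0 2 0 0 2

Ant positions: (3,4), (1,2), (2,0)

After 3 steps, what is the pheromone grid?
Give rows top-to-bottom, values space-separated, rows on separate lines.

After step 1: ants at (2,4),(0,2),(1,0)
  0 0 1 0 0
  1 0 0 0 1
  0 0 0 0 1
  0 1 0 0 1
After step 2: ants at (1,4),(0,3),(0,0)
  1 0 0 1 0
  0 0 0 0 2
  0 0 0 0 0
  0 0 0 0 0
After step 3: ants at (0,4),(0,4),(0,1)
  0 1 0 0 3
  0 0 0 0 1
  0 0 0 0 0
  0 0 0 0 0

0 1 0 0 3
0 0 0 0 1
0 0 0 0 0
0 0 0 0 0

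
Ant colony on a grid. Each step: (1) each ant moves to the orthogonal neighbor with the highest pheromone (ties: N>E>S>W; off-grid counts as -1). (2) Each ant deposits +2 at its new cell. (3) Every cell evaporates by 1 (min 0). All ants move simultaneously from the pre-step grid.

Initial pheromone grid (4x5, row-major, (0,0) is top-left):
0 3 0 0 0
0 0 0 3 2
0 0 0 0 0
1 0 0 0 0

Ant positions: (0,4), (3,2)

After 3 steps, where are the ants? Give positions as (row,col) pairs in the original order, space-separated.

Step 1: ant0:(0,4)->S->(1,4) | ant1:(3,2)->N->(2,2)
  grid max=3 at (1,4)
Step 2: ant0:(1,4)->W->(1,3) | ant1:(2,2)->N->(1,2)
  grid max=3 at (1,3)
Step 3: ant0:(1,3)->E->(1,4) | ant1:(1,2)->E->(1,3)
  grid max=4 at (1,3)

(1,4) (1,3)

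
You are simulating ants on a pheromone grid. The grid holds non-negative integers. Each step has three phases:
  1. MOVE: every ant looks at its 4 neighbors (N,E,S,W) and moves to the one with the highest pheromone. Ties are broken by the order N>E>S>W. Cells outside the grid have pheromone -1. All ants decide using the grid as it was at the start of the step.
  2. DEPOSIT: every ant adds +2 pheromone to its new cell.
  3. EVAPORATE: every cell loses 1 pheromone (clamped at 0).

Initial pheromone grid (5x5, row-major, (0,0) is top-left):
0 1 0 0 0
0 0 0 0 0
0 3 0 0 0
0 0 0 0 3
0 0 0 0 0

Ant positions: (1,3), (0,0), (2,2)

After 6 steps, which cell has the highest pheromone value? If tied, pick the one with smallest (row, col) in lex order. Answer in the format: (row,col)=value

Step 1: ant0:(1,3)->N->(0,3) | ant1:(0,0)->E->(0,1) | ant2:(2,2)->W->(2,1)
  grid max=4 at (2,1)
Step 2: ant0:(0,3)->E->(0,4) | ant1:(0,1)->E->(0,2) | ant2:(2,1)->N->(1,1)
  grid max=3 at (2,1)
Step 3: ant0:(0,4)->S->(1,4) | ant1:(0,2)->W->(0,1) | ant2:(1,1)->S->(2,1)
  grid max=4 at (2,1)
Step 4: ant0:(1,4)->N->(0,4) | ant1:(0,1)->E->(0,2) | ant2:(2,1)->N->(1,1)
  grid max=3 at (2,1)
Step 5: ant0:(0,4)->S->(1,4) | ant1:(0,2)->W->(0,1) | ant2:(1,1)->S->(2,1)
  grid max=4 at (2,1)
Step 6: ant0:(1,4)->N->(0,4) | ant1:(0,1)->E->(0,2) | ant2:(2,1)->N->(1,1)
  grid max=3 at (2,1)
Final grid:
  0 1 1 0 1
  0 1 0 0 0
  0 3 0 0 0
  0 0 0 0 0
  0 0 0 0 0
Max pheromone 3 at (2,1)

Answer: (2,1)=3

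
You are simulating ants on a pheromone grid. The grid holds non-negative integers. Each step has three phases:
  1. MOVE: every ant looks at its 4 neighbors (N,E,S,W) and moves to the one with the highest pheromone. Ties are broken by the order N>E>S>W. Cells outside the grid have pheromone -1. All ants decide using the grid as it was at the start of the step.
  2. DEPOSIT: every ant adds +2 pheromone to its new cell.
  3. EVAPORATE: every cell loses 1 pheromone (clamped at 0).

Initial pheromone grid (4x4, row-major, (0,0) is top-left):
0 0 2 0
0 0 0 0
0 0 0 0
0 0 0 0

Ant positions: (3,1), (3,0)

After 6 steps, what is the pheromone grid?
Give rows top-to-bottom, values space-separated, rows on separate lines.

After step 1: ants at (2,1),(2,0)
  0 0 1 0
  0 0 0 0
  1 1 0 0
  0 0 0 0
After step 2: ants at (2,0),(2,1)
  0 0 0 0
  0 0 0 0
  2 2 0 0
  0 0 0 0
After step 3: ants at (2,1),(2,0)
  0 0 0 0
  0 0 0 0
  3 3 0 0
  0 0 0 0
After step 4: ants at (2,0),(2,1)
  0 0 0 0
  0 0 0 0
  4 4 0 0
  0 0 0 0
After step 5: ants at (2,1),(2,0)
  0 0 0 0
  0 0 0 0
  5 5 0 0
  0 0 0 0
After step 6: ants at (2,0),(2,1)
  0 0 0 0
  0 0 0 0
  6 6 0 0
  0 0 0 0

0 0 0 0
0 0 0 0
6 6 0 0
0 0 0 0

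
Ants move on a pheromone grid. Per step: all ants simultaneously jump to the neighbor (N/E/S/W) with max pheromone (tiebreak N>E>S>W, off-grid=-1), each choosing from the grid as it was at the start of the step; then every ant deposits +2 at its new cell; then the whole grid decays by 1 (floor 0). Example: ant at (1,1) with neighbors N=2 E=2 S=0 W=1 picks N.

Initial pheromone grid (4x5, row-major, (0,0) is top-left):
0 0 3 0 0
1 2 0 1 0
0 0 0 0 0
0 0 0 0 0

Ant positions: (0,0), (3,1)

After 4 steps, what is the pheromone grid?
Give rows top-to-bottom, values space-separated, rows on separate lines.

After step 1: ants at (1,0),(2,1)
  0 0 2 0 0
  2 1 0 0 0
  0 1 0 0 0
  0 0 0 0 0
After step 2: ants at (1,1),(1,1)
  0 0 1 0 0
  1 4 0 0 0
  0 0 0 0 0
  0 0 0 0 0
After step 3: ants at (1,0),(1,0)
  0 0 0 0 0
  4 3 0 0 0
  0 0 0 0 0
  0 0 0 0 0
After step 4: ants at (1,1),(1,1)
  0 0 0 0 0
  3 6 0 0 0
  0 0 0 0 0
  0 0 0 0 0

0 0 0 0 0
3 6 0 0 0
0 0 0 0 0
0 0 0 0 0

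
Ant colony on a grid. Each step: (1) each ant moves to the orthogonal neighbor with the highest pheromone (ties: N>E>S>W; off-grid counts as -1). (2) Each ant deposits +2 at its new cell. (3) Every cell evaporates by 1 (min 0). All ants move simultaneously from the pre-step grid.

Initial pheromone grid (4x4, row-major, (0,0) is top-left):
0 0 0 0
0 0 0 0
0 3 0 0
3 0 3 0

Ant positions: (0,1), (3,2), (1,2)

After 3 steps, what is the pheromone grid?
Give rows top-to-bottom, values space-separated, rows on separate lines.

After step 1: ants at (0,2),(2,2),(0,2)
  0 0 3 0
  0 0 0 0
  0 2 1 0
  2 0 2 0
After step 2: ants at (0,3),(3,2),(0,3)
  0 0 2 3
  0 0 0 0
  0 1 0 0
  1 0 3 0
After step 3: ants at (0,2),(2,2),(0,2)
  0 0 5 2
  0 0 0 0
  0 0 1 0
  0 0 2 0

0 0 5 2
0 0 0 0
0 0 1 0
0 0 2 0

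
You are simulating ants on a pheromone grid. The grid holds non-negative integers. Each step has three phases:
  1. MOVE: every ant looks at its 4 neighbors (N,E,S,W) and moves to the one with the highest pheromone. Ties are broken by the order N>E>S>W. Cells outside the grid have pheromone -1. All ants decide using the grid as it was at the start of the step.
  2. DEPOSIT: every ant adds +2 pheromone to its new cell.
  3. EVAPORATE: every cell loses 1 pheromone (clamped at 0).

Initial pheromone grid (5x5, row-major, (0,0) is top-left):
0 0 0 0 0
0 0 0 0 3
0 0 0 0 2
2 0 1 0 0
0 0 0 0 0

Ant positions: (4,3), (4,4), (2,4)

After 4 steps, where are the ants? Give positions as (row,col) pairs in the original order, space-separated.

Step 1: ant0:(4,3)->N->(3,3) | ant1:(4,4)->N->(3,4) | ant2:(2,4)->N->(1,4)
  grid max=4 at (1,4)
Step 2: ant0:(3,3)->E->(3,4) | ant1:(3,4)->N->(2,4) | ant2:(1,4)->S->(2,4)
  grid max=4 at (2,4)
Step 3: ant0:(3,4)->N->(2,4) | ant1:(2,4)->N->(1,4) | ant2:(2,4)->N->(1,4)
  grid max=6 at (1,4)
Step 4: ant0:(2,4)->N->(1,4) | ant1:(1,4)->S->(2,4) | ant2:(1,4)->S->(2,4)
  grid max=8 at (2,4)

(1,4) (2,4) (2,4)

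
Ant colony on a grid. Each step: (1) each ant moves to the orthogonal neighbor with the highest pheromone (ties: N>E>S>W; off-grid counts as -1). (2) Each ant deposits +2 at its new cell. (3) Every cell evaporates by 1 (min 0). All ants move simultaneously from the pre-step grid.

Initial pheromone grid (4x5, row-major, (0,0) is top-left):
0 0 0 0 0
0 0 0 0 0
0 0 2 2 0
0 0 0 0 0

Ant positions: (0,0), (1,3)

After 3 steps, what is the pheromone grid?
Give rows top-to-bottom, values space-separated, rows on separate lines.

After step 1: ants at (0,1),(2,3)
  0 1 0 0 0
  0 0 0 0 0
  0 0 1 3 0
  0 0 0 0 0
After step 2: ants at (0,2),(2,2)
  0 0 1 0 0
  0 0 0 0 0
  0 0 2 2 0
  0 0 0 0 0
After step 3: ants at (0,3),(2,3)
  0 0 0 1 0
  0 0 0 0 0
  0 0 1 3 0
  0 0 0 0 0

0 0 0 1 0
0 0 0 0 0
0 0 1 3 0
0 0 0 0 0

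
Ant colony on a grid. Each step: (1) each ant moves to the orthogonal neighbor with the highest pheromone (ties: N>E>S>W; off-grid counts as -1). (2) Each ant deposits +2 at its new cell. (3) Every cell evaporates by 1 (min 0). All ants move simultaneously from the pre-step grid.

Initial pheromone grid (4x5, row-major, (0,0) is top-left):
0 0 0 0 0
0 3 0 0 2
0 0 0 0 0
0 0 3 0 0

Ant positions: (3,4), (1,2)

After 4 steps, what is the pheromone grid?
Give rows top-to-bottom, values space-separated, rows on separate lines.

After step 1: ants at (2,4),(1,1)
  0 0 0 0 0
  0 4 0 0 1
  0 0 0 0 1
  0 0 2 0 0
After step 2: ants at (1,4),(0,1)
  0 1 0 0 0
  0 3 0 0 2
  0 0 0 0 0
  0 0 1 0 0
After step 3: ants at (0,4),(1,1)
  0 0 0 0 1
  0 4 0 0 1
  0 0 0 0 0
  0 0 0 0 0
After step 4: ants at (1,4),(0,1)
  0 1 0 0 0
  0 3 0 0 2
  0 0 0 0 0
  0 0 0 0 0

0 1 0 0 0
0 3 0 0 2
0 0 0 0 0
0 0 0 0 0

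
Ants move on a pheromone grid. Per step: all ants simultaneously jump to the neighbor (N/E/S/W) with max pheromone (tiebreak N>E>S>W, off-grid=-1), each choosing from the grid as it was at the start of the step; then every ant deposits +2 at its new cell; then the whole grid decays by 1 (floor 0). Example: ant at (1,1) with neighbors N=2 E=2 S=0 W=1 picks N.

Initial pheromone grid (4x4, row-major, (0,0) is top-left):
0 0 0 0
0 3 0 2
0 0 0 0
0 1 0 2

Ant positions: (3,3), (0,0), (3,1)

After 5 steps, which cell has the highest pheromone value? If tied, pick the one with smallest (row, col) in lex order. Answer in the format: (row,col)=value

Answer: (1,1)=6

Derivation:
Step 1: ant0:(3,3)->N->(2,3) | ant1:(0,0)->E->(0,1) | ant2:(3,1)->N->(2,1)
  grid max=2 at (1,1)
Step 2: ant0:(2,3)->N->(1,3) | ant1:(0,1)->S->(1,1) | ant2:(2,1)->N->(1,1)
  grid max=5 at (1,1)
Step 3: ant0:(1,3)->N->(0,3) | ant1:(1,1)->N->(0,1) | ant2:(1,1)->N->(0,1)
  grid max=4 at (1,1)
Step 4: ant0:(0,3)->S->(1,3) | ant1:(0,1)->S->(1,1) | ant2:(0,1)->S->(1,1)
  grid max=7 at (1,1)
Step 5: ant0:(1,3)->N->(0,3) | ant1:(1,1)->N->(0,1) | ant2:(1,1)->N->(0,1)
  grid max=6 at (1,1)
Final grid:
  0 5 0 1
  0 6 0 1
  0 0 0 0
  0 0 0 0
Max pheromone 6 at (1,1)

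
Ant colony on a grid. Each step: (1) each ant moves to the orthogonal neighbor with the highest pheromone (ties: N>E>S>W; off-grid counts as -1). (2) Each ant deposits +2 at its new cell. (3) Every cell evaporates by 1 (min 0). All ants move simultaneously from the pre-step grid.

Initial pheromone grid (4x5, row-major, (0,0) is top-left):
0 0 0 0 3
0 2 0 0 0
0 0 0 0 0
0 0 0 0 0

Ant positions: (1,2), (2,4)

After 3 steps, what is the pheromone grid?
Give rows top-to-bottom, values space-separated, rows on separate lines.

After step 1: ants at (1,1),(1,4)
  0 0 0 0 2
  0 3 0 0 1
  0 0 0 0 0
  0 0 0 0 0
After step 2: ants at (0,1),(0,4)
  0 1 0 0 3
  0 2 0 0 0
  0 0 0 0 0
  0 0 0 0 0
After step 3: ants at (1,1),(1,4)
  0 0 0 0 2
  0 3 0 0 1
  0 0 0 0 0
  0 0 0 0 0

0 0 0 0 2
0 3 0 0 1
0 0 0 0 0
0 0 0 0 0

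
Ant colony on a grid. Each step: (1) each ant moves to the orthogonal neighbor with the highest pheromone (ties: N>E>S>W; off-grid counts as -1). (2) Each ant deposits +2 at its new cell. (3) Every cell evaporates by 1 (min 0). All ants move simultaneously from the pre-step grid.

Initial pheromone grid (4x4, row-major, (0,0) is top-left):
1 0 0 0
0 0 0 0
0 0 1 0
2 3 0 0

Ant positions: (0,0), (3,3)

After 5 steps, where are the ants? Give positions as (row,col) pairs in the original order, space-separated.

Step 1: ant0:(0,0)->E->(0,1) | ant1:(3,3)->N->(2,3)
  grid max=2 at (3,1)
Step 2: ant0:(0,1)->E->(0,2) | ant1:(2,3)->N->(1,3)
  grid max=1 at (0,2)
Step 3: ant0:(0,2)->E->(0,3) | ant1:(1,3)->N->(0,3)
  grid max=3 at (0,3)
Step 4: ant0:(0,3)->S->(1,3) | ant1:(0,3)->S->(1,3)
  grid max=3 at (1,3)
Step 5: ant0:(1,3)->N->(0,3) | ant1:(1,3)->N->(0,3)
  grid max=5 at (0,3)

(0,3) (0,3)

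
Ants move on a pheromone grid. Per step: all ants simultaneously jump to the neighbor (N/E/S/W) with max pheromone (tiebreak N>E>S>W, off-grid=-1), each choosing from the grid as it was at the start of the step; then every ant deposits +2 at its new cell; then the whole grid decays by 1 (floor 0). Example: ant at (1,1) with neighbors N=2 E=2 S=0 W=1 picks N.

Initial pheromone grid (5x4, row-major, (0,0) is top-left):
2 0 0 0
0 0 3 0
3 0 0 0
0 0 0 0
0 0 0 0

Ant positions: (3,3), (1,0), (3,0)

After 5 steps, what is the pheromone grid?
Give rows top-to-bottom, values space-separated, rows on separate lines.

After step 1: ants at (2,3),(2,0),(2,0)
  1 0 0 0
  0 0 2 0
  6 0 0 1
  0 0 0 0
  0 0 0 0
After step 2: ants at (1,3),(1,0),(1,0)
  0 0 0 0
  3 0 1 1
  5 0 0 0
  0 0 0 0
  0 0 0 0
After step 3: ants at (1,2),(2,0),(2,0)
  0 0 0 0
  2 0 2 0
  8 0 0 0
  0 0 0 0
  0 0 0 0
After step 4: ants at (0,2),(1,0),(1,0)
  0 0 1 0
  5 0 1 0
  7 0 0 0
  0 0 0 0
  0 0 0 0
After step 5: ants at (1,2),(2,0),(2,0)
  0 0 0 0
  4 0 2 0
  10 0 0 0
  0 0 0 0
  0 0 0 0

0 0 0 0
4 0 2 0
10 0 0 0
0 0 0 0
0 0 0 0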